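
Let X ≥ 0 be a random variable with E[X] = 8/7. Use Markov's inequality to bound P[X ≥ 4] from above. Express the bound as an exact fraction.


μ = E[X] = 8/7, a = 4.
Markov: P[X ≥ 4] ≤ μ/a = (8/7)/4 = 2/7.
Numerically: ≈ 0.285714.
(Since a = 4 > μ = 1.142857, the bound 2/7 is < 1 and informative.)

P[X ≥ 4] ≤ 2/7 ≈ 0.285714.


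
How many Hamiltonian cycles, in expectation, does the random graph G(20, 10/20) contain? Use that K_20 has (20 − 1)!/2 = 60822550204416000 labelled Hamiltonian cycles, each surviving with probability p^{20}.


K_20 has (20 − 1)!/2 = 60822550204416000 labelled Hamiltonian cycles.
For each such Hamiltonian cycle H, let X_H = 1 if all 20 edges of H are present in G. Then P[X_H = 1] = p^{20} = (1/2)^{20} = 1/1048576.
By linearity: E[X] = Σ_H E[X_H] = 60822550204416000 · p^{20} = 60822550204416000 · 1/1048576 = 1856156927625/32.
Numerically: E[X] ≈ 5.80049e+10.

E[X] = 60822550204416000 · (1/2)^{20} = 1856156927625/32 ≈ 5.80049e+10.


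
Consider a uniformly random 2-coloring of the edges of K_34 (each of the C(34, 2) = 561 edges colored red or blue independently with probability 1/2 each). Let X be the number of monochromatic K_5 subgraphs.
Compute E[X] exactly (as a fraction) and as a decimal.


Let X = Σ_S X_S over the C(34, 5) = 278256 subsets S of size 5, where X_S = 1 if the K_5 on S is monochromatic.
For a fixed S, the K_5 on S has C(5, 2) = 10 edges. P[all 10 edges red] = (1/2)^10, and likewise for blue, so P[monochromatic] = 2·(1/2)^10 = 2^{1 − 10} = 1/512.
Summing: E[X] = C(34, 5) · 2^{1 − 10} = 278256 · 1/512 = 17391/32.
Numerically: E[X] ≈ 543.468750.

E[X] = C(34,5)·2^(1−C(5,2)) = 17391/32 ≈ 543.468750.


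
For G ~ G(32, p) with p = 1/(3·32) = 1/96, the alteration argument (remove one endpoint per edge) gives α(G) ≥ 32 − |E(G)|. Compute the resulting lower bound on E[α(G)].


E[|E(G)|] = C(32, 2)·p = 496 · (1/96) = 31/6.
E[α(G)] ≥ n − E[|E(G)|] = 32 − 31/6 = 161/6.
Numerically: ≈ 26.833333.
(This is only a lower bound; the true E[α(G)] may be larger.)

E[α(G)] ≥ 161/6 ≈ 26.833333.


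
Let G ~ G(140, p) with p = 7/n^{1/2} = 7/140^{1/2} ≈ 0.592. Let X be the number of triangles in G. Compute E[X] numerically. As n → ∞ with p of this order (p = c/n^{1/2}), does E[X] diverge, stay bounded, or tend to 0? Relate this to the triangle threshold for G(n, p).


Number of potential triangles: C(140, 3) = 447580.
Each occurs with probability p³ ≈ (0.592)³ ≈ 2.07063e-01.
By linearity: E[X] = C(140, 3)·p³ ≈ 447580 · 2.07063e-01 ≈ 92677.165.
Since α = 1/2 < 1, p = c/n^{1/2} ≫ 1/n is above the triangle threshold p ~ 1/n. Asymptotically E[X] ~ (c³/6)·n^{3(1−α)} = (7³/6)·n^{1.5} → ∞; triangles are abundant w.h.p.

E[X] ≈ 92677.165; in regime p = Θ(1/n^{1/2}) E[X] diverges (above the triangle threshold p ~ 1/n).


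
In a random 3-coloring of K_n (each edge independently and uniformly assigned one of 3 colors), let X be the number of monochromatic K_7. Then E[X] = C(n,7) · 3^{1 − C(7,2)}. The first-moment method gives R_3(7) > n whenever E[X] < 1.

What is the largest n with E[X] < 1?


We need C(n, 7) · 3^{1 − 21} < 1, i.e. C(n, 7) < 3^{21 − 1} = 3486784401.
Check values of n near the boundary:
  n = 77: C(77, 7) = 2404808340; 2404808340 < 3486784401? YES
  n = 78: C(78, 7) = 2641902120; 2641902120 < 3486784401? YES
  n = 79: C(79, 7) = 2898753715; 2898753715 < 3486784401? YES
  n = 80: C(80, 7) = 3176716400; 3176716400 < 3486784401? YES
  n = 81: C(81, 7) = 3477216600; 3477216600 < 3486784401? YES
  n = 82: C(82, 7) = 3801756816; 3801756816 < 3486784401? NO
  n = 83: C(83, 7) = 4151918628; 4151918628 < 3486784401? NO
  n = 84: C(84, 7) = 4529365776; 4529365776 < 3486784401? NO
The largest n with C(n, 7) < 3486784401 is n = 81 (where E[X] = 42928600/43046721 ≈ 0.997). Hence R_3(7) > 81, i.e. R_3(7) ≥ 82.

Largest n = 81; hence R_3(7) > 81.


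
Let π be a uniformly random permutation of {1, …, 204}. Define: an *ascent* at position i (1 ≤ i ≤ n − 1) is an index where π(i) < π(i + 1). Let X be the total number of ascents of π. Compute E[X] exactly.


Write X = Σ X_I over i = 1, …, 203, with X_I the indicator of one ascent.
There are 203 indicators.
For each fixed i, the pair (π(i), π(i+1)) is a uniformly random ordered pair of distinct values from {1, …, 204}; by symmetry P[π(i) < π(i+1)] = 1/2.
By linearity: E[X] = 203 · (1/2) = (204 − 1) · (1/2) = 203/2 ≈ 101.5000.

E[X] = 203/2 = 101.5000.


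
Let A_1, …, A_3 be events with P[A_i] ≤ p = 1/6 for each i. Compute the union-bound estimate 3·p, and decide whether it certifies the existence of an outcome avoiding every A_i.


Union bound: P[∪_{i=1}^{3} A_i] ≤ Σ_i P[A_i] ≤ 3·p = 3·(1/6) = 1/2.
Numerically: 1/2 ≈ 0.500000.
Is 1/2 < 1? YES.
Since P[∪ A_i] ≤ 1/2 < 1, the complement has P[∩ A_i^c] ≥ 1 − 1/2 = 1/2 > 0, so some outcome avoids every A_i.

3·p = 1/2 ≈ 0.500000; existence CERTIFIED by the union bound.


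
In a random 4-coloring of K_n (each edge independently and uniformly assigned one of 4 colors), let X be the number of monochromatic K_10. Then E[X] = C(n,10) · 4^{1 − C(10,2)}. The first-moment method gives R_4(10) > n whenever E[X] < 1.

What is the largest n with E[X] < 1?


We need C(n, 10) · 4^{1 − 45} < 1, i.e. C(n, 10) < 4^{45 − 1} = 309485009821345068724781056.
Check values of n near the boundary:
  n = 2021: C(2021, 10) = 306347841644770462864800616; 306347841644770462864800616 < 309485009821345068724781056? YES
  n = 2022: C(2022, 10) = 307870445231474093395937796; 307870445231474093395937796 < 309485009821345068724781056? YES
  n = 2023: C(2023, 10) = 309399856285778485315440716; 309399856285778485315440716 < 309485009821345068724781056? YES
  n = 2024: C(2024, 10) = 310936101848269937576192656; 310936101848269937576192656 < 309485009821345068724781056? NO
  n = 2025: C(2025, 10) = 312479209053472269772600560; 312479209053472269772600560 < 309485009821345068724781056? NO
  n = 2026: C(2026, 10) = 314029205130126398094885285; 314029205130126398094885285 < 309485009821345068724781056? NO
The largest n with C(n, 10) < 309485009821345068724781056 is n = 2023 (where E[X] = 77349964071444621328860179/77371252455336267181195264 ≈ 0.9997249). Hence R_4(10) > 2023, i.e. R_4(10) ≥ 2024.

Largest n = 2023; hence R_4(10) > 2023.


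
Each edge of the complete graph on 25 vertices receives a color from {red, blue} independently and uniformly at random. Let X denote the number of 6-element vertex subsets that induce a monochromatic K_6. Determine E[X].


Let X = Σ_S X_S over the C(25, 6) = 177100 subsets S of size 6, where X_S = 1 if the K_6 on S is monochromatic.
For a fixed S, the K_6 on S has C(6, 2) = 15 edges. P[all 15 edges red] = (1/2)^15, and likewise for blue, so P[monochromatic] = 2·(1/2)^15 = 2^{1 − 15} = 1/16384.
By linearity of expectation: E[X] = C(25, 6) · 2^{1 − 15} = 177100 · 1/16384 = 44275/4096.
Numerically: E[X] ≈ 10.809.

E[X] = C(25,6)·2^(1−C(6,2)) = 44275/4096 ≈ 10.809.


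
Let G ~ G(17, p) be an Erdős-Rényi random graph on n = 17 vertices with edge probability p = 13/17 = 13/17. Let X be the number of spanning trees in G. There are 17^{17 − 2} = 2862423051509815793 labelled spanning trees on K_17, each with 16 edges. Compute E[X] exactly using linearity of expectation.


K_17 has 17^{17 − 2} = 2862423051509815793 labelled spanning trees.
For each such spanning tree H, let X_H = 1 if all 16 edges of H are present in G. Then P[X_H = 1] = p^{16} = (13/17)^{16} = 665416609183179841/48661191875666868481.
Summing the indicators: E[X] = Σ_H E[X_H] = 2862423051509815793 · p^{16} = 2862423051509815793 · 665416609183179841/48661191875666868481 = 665416609183179841/17.
Numerically: E[X] ≈ 3.914e+16.

E[X] = 2862423051509815793 · (13/17)^{16} = 665416609183179841/17 ≈ 3.914e+16.


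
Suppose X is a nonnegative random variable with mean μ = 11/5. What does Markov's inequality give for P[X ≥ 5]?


μ = E[X] = 11/5, a = 5.
Markov: P[X ≥ 5] ≤ μ/a = (11/5)/5 = 11/25.
Numerically: ≈ 0.44000.
(Since a = 5 > μ = 2.20000, the bound 11/25 is < 1 and informative.)

P[X ≥ 5] ≤ 11/25 ≈ 0.44000.


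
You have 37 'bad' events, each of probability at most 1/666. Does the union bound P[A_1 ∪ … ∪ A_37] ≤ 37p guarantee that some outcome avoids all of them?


Union bound: P[∪_{i=1}^{37} A_i] ≤ Σ_i P[A_i] ≤ 37·p = 37·(1/666) = 1/18.
Numerically: 1/18 ≈ 0.0556.
Is 1/18 < 1? YES.
Since P[∪ A_i] ≤ 1/18 < 1, the complement has P[∩ A_i^c] ≥ 1 − 1/18 = 17/18 > 0, so some outcome avoids every A_i.

37·p = 1/18 ≈ 0.0556; existence CERTIFIED by the union bound.


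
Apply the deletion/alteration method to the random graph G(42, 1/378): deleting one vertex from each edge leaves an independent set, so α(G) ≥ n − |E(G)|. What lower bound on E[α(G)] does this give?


E[|E(G)|] = C(42, 2)·p = 861 · (1/378) = 41/18.
E[α(G)] ≥ n − E[|E(G)|] = 42 − 41/18 = 715/18.
Numerically: ≈ 39.7222.
(This is only a lower bound; the true E[α(G)] may be larger.)

E[α(G)] ≥ 715/18 ≈ 39.7222.


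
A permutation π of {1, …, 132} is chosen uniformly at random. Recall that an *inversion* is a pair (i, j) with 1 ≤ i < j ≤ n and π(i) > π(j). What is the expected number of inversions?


Write X = Σ X_I over the C(132, 2) = 8646 pairs i < j, with X_I the indicator of one inversion.
There are 8646 indicators.
For each fixed pair i < j, the values π(i) and π(j) are two distinct elements of {1, …, 132} in uniformly random order; by symmetry P[π(i) > π(j)] = 1/2.
By linearity: E[X] = 8646 · (1/2) = C(132, 2) · (1/2) = 8646/2 = 4323 ≈ 4323.00000.

E[X] = 4323 = 4323.00000.


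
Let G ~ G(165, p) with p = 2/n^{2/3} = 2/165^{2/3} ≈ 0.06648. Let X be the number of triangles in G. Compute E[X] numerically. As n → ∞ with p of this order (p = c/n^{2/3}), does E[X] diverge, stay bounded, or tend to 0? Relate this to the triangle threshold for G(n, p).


Number of potential triangles: C(165, 3) = 735130.
Each occurs with probability p³ ≈ (0.06648)³ ≈ 2.938476e-04.
By linearity: E[X] = C(165, 3)·p³ ≈ 735130 · 2.938476e-04 ≈ 216.0162.
Since α = 2/3 < 1, p = c/n^{2/3} ≫ 1/n is above the triangle threshold p ~ 1/n. Asymptotically E[X] ~ (c³/6)·n^{3(1−α)} = (2³/6)·n^{1} → ∞; triangles are abundant w.h.p.

E[X] ≈ 216.0162; in regime p = Θ(1/n^{2/3}) E[X] diverges (above the triangle threshold p ~ 1/n).


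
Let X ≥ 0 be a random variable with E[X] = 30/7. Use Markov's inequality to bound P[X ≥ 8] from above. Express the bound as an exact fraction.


μ = E[X] = 30/7, a = 8.
Markov: P[X ≥ 8] ≤ μ/a = (30/7)/8 = 15/28.
Numerically: ≈ 0.535714.
(Since a = 8 > μ = 4.285714, the bound 15/28 is < 1 and informative.)

P[X ≥ 8] ≤ 15/28 ≈ 0.535714.


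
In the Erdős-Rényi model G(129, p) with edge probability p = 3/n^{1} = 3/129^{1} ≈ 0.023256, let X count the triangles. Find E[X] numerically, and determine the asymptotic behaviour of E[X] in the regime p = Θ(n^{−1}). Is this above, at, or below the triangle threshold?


Number of potential triangles: C(129, 3) = 349504.
Each occurs with probability p³ ≈ (0.023256)³ ≈ 1.2577509e-05.
By linearity: E[X] = C(129, 3)·p³ ≈ 349504 · 1.2577509e-05 ≈ 4.39589.
Here α = 1, so p = 3/n is exactly at the triangle threshold p ~ 1/n. Asymptotically E[X] → c³/6 = 3³/6 = 9/2 ≈ 4.50000, a bounded constant. In this regime the triangle count is asymptotically Poisson(c³/6).

E[X] ≈ 4.39589; in regime p = Θ(1/n^{1}) E[X] stays bounded (at the triangle threshold p ~ 1/n).


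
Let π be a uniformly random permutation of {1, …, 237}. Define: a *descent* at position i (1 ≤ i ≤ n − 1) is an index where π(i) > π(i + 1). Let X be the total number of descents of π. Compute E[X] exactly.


Write X = Σ X_I over i = 1, …, 236, with X_I the indicator of one descent.
There are 236 indicators.
For each fixed i, the pair (π(i), π(i+1)) is a uniformly random ordered pair of distinct values from {1, …, 237}; by symmetry P[π(i) > π(i+1)] = 1/2.
By linearity: E[X] = 236 · (1/2) = (237 − 1) · (1/2) = 118 ≈ 118.0000.

E[X] = 118 = 118.0000.


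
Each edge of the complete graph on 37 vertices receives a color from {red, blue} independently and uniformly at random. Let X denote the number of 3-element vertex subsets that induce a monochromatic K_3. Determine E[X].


Let X = Σ_S X_S over the C(37, 3) = 7770 subsets S of size 3, where X_S = 1 if the K_3 on S is monochromatic.
For a fixed S, the K_3 on S has C(3, 2) = 3 edges. P[all 3 edges red] = (1/2)^3, and likewise for blue, so P[monochromatic] = 2·(1/2)^3 = 2^{1 − 3} = 1/4.
By linearity: E[X] = C(37, 3) · 2^{1 − 3} = 7770 · 1/4 = 3885/2.
Numerically: E[X] ≈ 1942.5000.

E[X] = C(37,3)·2^(1−C(3,2)) = 3885/2 ≈ 1942.5000.


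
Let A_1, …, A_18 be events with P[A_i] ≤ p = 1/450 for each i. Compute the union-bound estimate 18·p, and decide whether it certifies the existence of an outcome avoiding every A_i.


Union bound: P[∪_{i=1}^{18} A_i] ≤ Σ_i P[A_i] ≤ 18·p = 18·(1/450) = 1/25.
Numerically: 1/25 ≈ 0.0400000.
Is 1/25 < 1? YES.
Since P[∪ A_i] ≤ 1/25 < 1, the complement has P[∩ A_i^c] ≥ 1 − 1/25 = 24/25 > 0, so some outcome avoids every A_i.

18·p = 1/25 ≈ 0.0400000; existence CERTIFIED by the union bound.


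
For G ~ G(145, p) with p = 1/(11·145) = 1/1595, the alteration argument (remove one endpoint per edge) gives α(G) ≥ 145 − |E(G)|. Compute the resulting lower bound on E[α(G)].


E[|E(G)|] = C(145, 2)·p = 10440 · (1/1595) = 72/11.
E[α(G)] ≥ n − E[|E(G)|] = 145 − 72/11 = 1523/11.
Numerically: ≈ 138.45455.
(This is only a lower bound; the true E[α(G)] may be larger.)

E[α(G)] ≥ 1523/11 ≈ 138.45455.


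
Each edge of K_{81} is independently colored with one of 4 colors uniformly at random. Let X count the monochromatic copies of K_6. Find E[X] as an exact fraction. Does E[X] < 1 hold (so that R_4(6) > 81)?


E[X] = C(81, 6) · 4^{1 − 15} = 324540216 · 4^{−14} = 324540216/268435456.
As a reduced fraction: E[X] = 40567527/33554432 ≈ 1.2090065.
Is E[X] < 1? NO.
Since E[X] ≥ 1, the first-moment bound is inconclusive at n = 81; it does NOT by itself certify R_4(6) > 81.

E[X] = 40567527/33554432 ≈ 1.2090065; E[X] ≥ 1; first-moment method inconclusive here.


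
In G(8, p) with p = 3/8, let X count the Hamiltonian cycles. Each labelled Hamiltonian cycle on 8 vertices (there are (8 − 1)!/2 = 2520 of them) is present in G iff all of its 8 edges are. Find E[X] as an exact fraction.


K_8 has (8 − 1)!/2 = 2520 labelled Hamiltonian cycles.
For each such Hamiltonian cycle H, let X_H = 1 if all 8 edges of H are present in G. Then P[X_H = 1] = p^{8} = (3/8)^{8} = 6561/16777216.
Summing the indicators: E[X] = Σ_H E[X_H] = 2520 · p^{8} = 2520 · 6561/16777216 = 2066715/2097152.
Numerically: E[X] ≈ 0.985487.

E[X] = 2520 · (3/8)^{8} = 2066715/2097152 ≈ 0.985487.


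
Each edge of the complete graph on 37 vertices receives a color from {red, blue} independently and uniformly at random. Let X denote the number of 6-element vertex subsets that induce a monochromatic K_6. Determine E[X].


Let X = Σ_S X_S over the C(37, 6) = 2324784 subsets S of size 6, where X_S = 1 if the K_6 on S is monochromatic.
For a fixed S, the K_6 on S has C(6, 2) = 15 edges. P[all 15 edges red] = (1/2)^15, and likewise for blue, so P[monochromatic] = 2·(1/2)^15 = 2^{1 − 15} = 1/16384.
Summing: E[X] = C(37, 6) · 2^{1 − 15} = 2324784 · 1/16384 = 145299/1024.
Numerically: E[X] ≈ 141.89355.

E[X] = C(37,6)·2^(1−C(6,2)) = 145299/1024 ≈ 141.89355.


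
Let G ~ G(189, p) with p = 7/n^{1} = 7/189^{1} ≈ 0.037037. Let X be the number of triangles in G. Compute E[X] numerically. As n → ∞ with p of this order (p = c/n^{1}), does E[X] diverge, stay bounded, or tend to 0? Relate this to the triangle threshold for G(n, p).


Number of potential triangles: C(189, 3) = 1107414.
Each occurs with probability p³ ≈ (0.037037)³ ≈ 5.0805263e-05.
By linearity: E[X] = C(189, 3)·p³ ≈ 1107414 · 5.0805263e-05 ≈ 56.26246.
Here α = 1, so p = 7/n is exactly at the triangle threshold p ~ 1/n. Asymptotically E[X] → c³/6 = 7³/6 = 343/6 ≈ 57.16667, a bounded constant. In this regime the triangle count is asymptotically Poisson(c³/6).

E[X] ≈ 56.26246; in regime p = Θ(1/n^{1}) E[X] stays bounded (at the triangle threshold p ~ 1/n).


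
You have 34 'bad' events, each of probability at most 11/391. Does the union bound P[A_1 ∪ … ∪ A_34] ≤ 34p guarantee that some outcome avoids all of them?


Union bound: P[∪_{i=1}^{34} A_i] ≤ Σ_i P[A_i] ≤ 34·p = 34·(11/391) = 22/23.
Numerically: 22/23 ≈ 0.9565.
Is 22/23 < 1? YES.
Since P[∪ A_i] ≤ 22/23 < 1, the complement has P[∩ A_i^c] ≥ 1 − 22/23 = 1/23 > 0, so some outcome avoids every A_i.

34·p = 22/23 ≈ 0.9565; existence CERTIFIED by the union bound.


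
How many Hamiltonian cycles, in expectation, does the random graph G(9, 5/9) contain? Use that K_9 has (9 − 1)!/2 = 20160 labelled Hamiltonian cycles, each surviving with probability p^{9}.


K_9 has (9 − 1)!/2 = 20160 labelled Hamiltonian cycles.
For each such Hamiltonian cycle H, let X_H = 1 if all 9 edges of H are present in G. Then P[X_H = 1] = p^{9} = (5/9)^{9} = 1953125/387420489.
By linearity: E[X] = Σ_H E[X_H] = 20160 · p^{9} = 20160 · 1953125/387420489 = 4375000000/43046721.
Numerically: E[X] ≈ 101.634.

E[X] = 20160 · (5/9)^{9} = 4375000000/43046721 ≈ 101.634.


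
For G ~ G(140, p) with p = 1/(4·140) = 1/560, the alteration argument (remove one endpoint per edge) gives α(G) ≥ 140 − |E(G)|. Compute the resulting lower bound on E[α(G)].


E[|E(G)|] = C(140, 2)·p = 9730 · (1/560) = 139/8.
E[α(G)] ≥ n − E[|E(G)|] = 140 − 139/8 = 981/8.
Numerically: ≈ 122.62500.
(This is only a lower bound; the true E[α(G)] may be larger.)

E[α(G)] ≥ 981/8 ≈ 122.62500.


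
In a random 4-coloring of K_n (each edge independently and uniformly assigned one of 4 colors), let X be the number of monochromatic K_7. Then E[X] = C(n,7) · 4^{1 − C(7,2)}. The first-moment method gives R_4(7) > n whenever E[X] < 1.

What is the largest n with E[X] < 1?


We need C(n, 7) · 4^{1 − 21} < 1, i.e. C(n, 7) < 4^{21 − 1} = 1099511627776.
Check values of n near the boundary:
  n = 178: C(178, 7) = 996867063280; 996867063280 < 1099511627776? YES
  n = 179: C(179, 7) = 1037437234460; 1037437234460 < 1099511627776? YES
  n = 180: C(180, 7) = 1079414463600; 1079414463600 < 1099511627776? YES
  n = 181: C(181, 7) = 1122839183400; 1122839183400 < 1099511627776? NO
  n = 182: C(182, 7) = 1167752750736; 1167752750736 < 1099511627776? NO
  n = 183: C(183, 7) = 1214197462413; 1214197462413 < 1099511627776? NO
The largest n with C(n, 7) < 1099511627776 is n = 180 (where E[X] = 67463403975/68719476736 ≈ 0.982). Hence R_4(7) > 180, i.e. R_4(7) ≥ 181.

Largest n = 180; hence R_4(7) > 180.


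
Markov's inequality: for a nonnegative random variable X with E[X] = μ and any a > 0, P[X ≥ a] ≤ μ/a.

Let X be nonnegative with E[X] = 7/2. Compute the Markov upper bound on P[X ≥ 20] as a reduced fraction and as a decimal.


μ = E[X] = 7/2, a = 20.
Markov: P[X ≥ 20] ≤ μ/a = (7/2)/20 = 7/40.
Numerically: ≈ 0.175.
(Since a = 20 > μ = 3.500, the bound 7/40 is < 1 and informative.)

P[X ≥ 20] ≤ 7/40 ≈ 0.175.


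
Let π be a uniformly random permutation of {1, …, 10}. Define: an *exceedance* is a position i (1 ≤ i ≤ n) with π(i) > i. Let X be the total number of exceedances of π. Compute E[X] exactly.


Write X = Σ_{i=1}^{10} X_i, where X_i = 1_{π(i) > i}.
For each fixed i, π(i) is uniform over {1, …, 10} (marginal of a uniform permutation), so P[π(i) > i] = (n − i)/n. Summing: Σ_{i=1}^{10} (n − i)/n = (0 + 1 + … + 9)/10 = 10(10 − 1)/(2·10) = (10 − 1)/2.
Hence E[X] = Σ_{i=1}^{10} (10 − i)/10 = 9/2 ≈ 4.500000.

E[X] = 9/2 = 4.500000.


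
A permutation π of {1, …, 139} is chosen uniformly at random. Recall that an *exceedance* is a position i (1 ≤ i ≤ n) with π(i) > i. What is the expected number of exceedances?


Write X = Σ_{i=1}^{139} X_i, where X_i = 1_{π(i) > i}.
For each fixed i, π(i) is uniform over {1, …, 139} (marginal of a uniform permutation), so P[π(i) > i] = (n − i)/n. Summing: Σ_{i=1}^{139} (n − i)/n = (0 + 1 + … + 138)/139 = 139(139 − 1)/(2·139) = (139 − 1)/2.
Hence E[X] = Σ_{i=1}^{139} (139 − i)/139 = 69 ≈ 69.000.

E[X] = 69 = 69.000.


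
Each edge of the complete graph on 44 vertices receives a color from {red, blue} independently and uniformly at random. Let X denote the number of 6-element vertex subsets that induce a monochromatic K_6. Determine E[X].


Let X = Σ_S X_S over the C(44, 6) = 7059052 subsets S of size 6, where X_S = 1 if the K_6 on S is monochromatic.
For a fixed S, the K_6 on S has C(6, 2) = 15 edges. P[all 15 edges red] = (1/2)^15, and likewise for blue, so P[monochromatic] = 2·(1/2)^15 = 2^{1 − 15} = 1/16384.
By linearity: E[X] = C(44, 6) · 2^{1 − 15} = 7059052 · 1/16384 = 1764763/4096.
Numerically: E[X] ≈ 430.850342.

E[X] = C(44,6)·2^(1−C(6,2)) = 1764763/4096 ≈ 430.850342.


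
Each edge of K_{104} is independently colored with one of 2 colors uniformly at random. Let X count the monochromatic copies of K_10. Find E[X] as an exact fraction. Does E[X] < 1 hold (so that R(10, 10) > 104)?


E[X] = C(104, 10) · 2^{1 − 45} = 26100986351440 · 2^{−44} = 26100986351440/17592186044416.
As a reduced fraction: E[X] = 1631311646965/1099511627776 ≈ 1.4836693.
Is E[X] < 1? NO.
Since E[X] ≥ 1, the first-moment bound is inconclusive at n = 104; it does NOT by itself certify R(10, 10) > 104.

E[X] = 1631311646965/1099511627776 ≈ 1.4836693; E[X] ≥ 1; first-moment method inconclusive here.


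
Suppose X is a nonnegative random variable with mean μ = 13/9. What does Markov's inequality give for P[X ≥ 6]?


μ = E[X] = 13/9, a = 6.
Markov: P[X ≥ 6] ≤ μ/a = (13/9)/6 = 13/54.
Numerically: ≈ 0.240741.
(Since a = 6 > μ = 1.444444, the bound 13/54 is < 1 and informative.)

P[X ≥ 6] ≤ 13/54 ≈ 0.240741.


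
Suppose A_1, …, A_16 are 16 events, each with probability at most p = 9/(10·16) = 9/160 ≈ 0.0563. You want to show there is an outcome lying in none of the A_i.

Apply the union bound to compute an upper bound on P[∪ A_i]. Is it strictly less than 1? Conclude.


Union bound: P[∪_{i=1}^{16} A_i] ≤ Σ_i P[A_i] ≤ 16·p = 16·(9/160) = 9/10.
Numerically: 9/10 ≈ 0.9000.
Is 9/10 < 1? YES.
Since P[∪ A_i] ≤ 9/10 < 1, the complement has P[∩ A_i^c] ≥ 1 − 9/10 = 1/10 > 0, so some outcome avoids every A_i.

16·p = 9/10 ≈ 0.9000; existence CERTIFIED by the union bound.


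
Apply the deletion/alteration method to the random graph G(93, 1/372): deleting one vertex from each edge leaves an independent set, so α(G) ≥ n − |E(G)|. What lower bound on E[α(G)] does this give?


E[|E(G)|] = C(93, 2)·p = 4278 · (1/372) = 23/2.
E[α(G)] ≥ n − E[|E(G)|] = 93 − 23/2 = 163/2.
Numerically: ≈ 81.500000.
(This is only a lower bound; the true E[α(G)] may be larger.)

E[α(G)] ≥ 163/2 ≈ 81.500000.


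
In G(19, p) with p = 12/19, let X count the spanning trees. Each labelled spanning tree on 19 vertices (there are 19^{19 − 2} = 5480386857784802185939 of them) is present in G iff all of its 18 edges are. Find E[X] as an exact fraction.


K_19 has 19^{19 − 2} = 5480386857784802185939 labelled spanning trees.
For each such spanning tree H, let X_H = 1 if all 18 edges of H are present in G. Then P[X_H = 1] = p^{18} = (12/19)^{18} = 26623333280885243904/104127350297911241532841.
By linearity of expectation: E[X] = Σ_H E[X_H] = 5480386857784802185939 · p^{18} = 5480386857784802185939 · 26623333280885243904/104127350297911241532841 = 26623333280885243904/19.
Numerically: E[X] ≈ 1.40123e+18.

E[X] = 5480386857784802185939 · (12/19)^{18} = 26623333280885243904/19 ≈ 1.40123e+18.


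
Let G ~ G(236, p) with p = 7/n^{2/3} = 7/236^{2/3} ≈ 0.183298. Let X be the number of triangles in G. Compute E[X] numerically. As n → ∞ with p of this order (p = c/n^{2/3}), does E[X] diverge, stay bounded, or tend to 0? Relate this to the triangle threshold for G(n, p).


Number of potential triangles: C(236, 3) = 2162940.
Each occurs with probability p³ ≈ (0.183298)³ ≈ 6.15843149e-03.
By linearity: E[X] = C(236, 3)·p³ ≈ 2162940 · 6.15843149e-03 ≈ 13320.317797.
Since α = 2/3 < 1, p = c/n^{2/3} ≫ 1/n is above the triangle threshold p ~ 1/n. Asymptotically E[X] ~ (c³/6)·n^{3(1−α)} = (7³/6)·n^{1} → ∞; triangles are abundant w.h.p.

E[X] ≈ 13320.317797; in regime p = Θ(1/n^{2/3}) E[X] diverges (above the triangle threshold p ~ 1/n).


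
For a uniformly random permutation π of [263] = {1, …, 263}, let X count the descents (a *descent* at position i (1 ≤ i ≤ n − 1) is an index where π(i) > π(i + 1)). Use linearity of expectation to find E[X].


Write X = Σ X_I over i = 1, …, 262, with X_I the indicator of one descent.
There are 262 indicators.
For each fixed i, the pair (π(i), π(i+1)) is a uniformly random ordered pair of distinct values from {1, …, 263}; by symmetry P[π(i) > π(i+1)] = 1/2.
By linearity: E[X] = 262 · (1/2) = (263 − 1) · (1/2) = 131 ≈ 131.000.

E[X] = 131 = 131.000.


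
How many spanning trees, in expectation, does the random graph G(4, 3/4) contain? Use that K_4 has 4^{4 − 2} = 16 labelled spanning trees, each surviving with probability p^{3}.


K_4 has 4^{4 − 2} = 16 labelled spanning trees.
For each such spanning tree H, let X_H = 1 if all 3 edges of H are present in G. Then P[X_H = 1] = p^{3} = (3/4)^{3} = 27/64.
By linearity of expectation: E[X] = Σ_H E[X_H] = 16 · p^{3} = 16 · 27/64 = 27/4.
Numerically: E[X] ≈ 6.75.

E[X] = 16 · (3/4)^{3} = 27/4 ≈ 6.75.


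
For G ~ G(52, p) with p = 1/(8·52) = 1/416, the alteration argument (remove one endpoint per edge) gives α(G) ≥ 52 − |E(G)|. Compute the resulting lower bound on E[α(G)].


E[|E(G)|] = C(52, 2)·p = 1326 · (1/416) = 51/16.
E[α(G)] ≥ n − E[|E(G)|] = 52 − 51/16 = 781/16.
Numerically: ≈ 48.81250.
(This is only a lower bound; the true E[α(G)] may be larger.)

E[α(G)] ≥ 781/16 ≈ 48.81250.


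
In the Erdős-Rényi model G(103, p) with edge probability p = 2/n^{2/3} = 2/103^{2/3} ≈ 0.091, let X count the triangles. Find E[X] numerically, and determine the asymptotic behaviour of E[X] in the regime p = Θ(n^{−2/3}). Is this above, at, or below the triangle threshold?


Number of potential triangles: C(103, 3) = 176851.
Each occurs with probability p³ ≈ (0.091)³ ≈ 7.54077e-04.
By linearity: E[X] = C(103, 3)·p³ ≈ 176851 · 7.54077e-04 ≈ 133.359.
Since α = 2/3 < 1, p = c/n^{2/3} ≫ 1/n is above the triangle threshold p ~ 1/n. Asymptotically E[X] ~ (c³/6)·n^{3(1−α)} = (2³/6)·n^{1} → ∞; triangles are abundant w.h.p.

E[X] ≈ 133.359; in regime p = Θ(1/n^{2/3}) E[X] diverges (above the triangle threshold p ~ 1/n).


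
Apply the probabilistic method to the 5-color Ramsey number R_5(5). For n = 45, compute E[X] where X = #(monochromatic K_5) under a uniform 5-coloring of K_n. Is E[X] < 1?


E[X] = C(45, 5) · 5^{1 − 10} = 1221759 · 5^{−9} = 1221759/1953125.
As a reduced fraction: E[X] = 1221759/1953125 ≈ 0.626.
Is E[X] < 1? YES.
Since E[X] < 1, there exists a 5-coloring of K_{45} with no monochromatic K_5; hence R_5(5) > 45.

E[X] = 1221759/1953125 ≈ 0.626; E[X] < 1, so R_5(5) > 45.


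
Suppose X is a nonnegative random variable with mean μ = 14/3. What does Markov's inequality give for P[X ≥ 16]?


μ = E[X] = 14/3, a = 16.
Markov: P[X ≥ 16] ≤ μ/a = (14/3)/16 = 7/24.
Numerically: ≈ 0.292.
(Since a = 16 > μ = 4.667, the bound 7/24 is < 1 and informative.)

P[X ≥ 16] ≤ 7/24 ≈ 0.292.


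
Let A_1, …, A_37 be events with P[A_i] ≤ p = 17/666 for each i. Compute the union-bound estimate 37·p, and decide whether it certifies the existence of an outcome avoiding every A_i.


Union bound: P[∪_{i=1}^{37} A_i] ≤ Σ_i P[A_i] ≤ 37·p = 37·(17/666) = 17/18.
Numerically: 17/18 ≈ 0.9444.
Is 17/18 < 1? YES.
Since P[∪ A_i] ≤ 17/18 < 1, the complement has P[∩ A_i^c] ≥ 1 − 17/18 = 1/18 > 0, so some outcome avoids every A_i.

37·p = 17/18 ≈ 0.9444; existence CERTIFIED by the union bound.


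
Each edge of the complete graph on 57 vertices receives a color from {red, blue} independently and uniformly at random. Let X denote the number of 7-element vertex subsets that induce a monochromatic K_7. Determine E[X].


Let X = Σ_S X_S over the C(57, 7) = 264385836 subsets S of size 7, where X_S = 1 if the K_7 on S is monochromatic.
For a fixed S, the K_7 on S has C(7, 2) = 21 edges. P[all 21 edges red] = (1/2)^21, and likewise for blue, so P[monochromatic] = 2·(1/2)^21 = 2^{1 − 21} = 1/1048576.
Summing: E[X] = C(57, 7) · 2^{1 − 21} = 264385836 · 1/1048576 = 66096459/262144.
Numerically: E[X] ≈ 252.1380.

E[X] = C(57,7)·2^(1−C(7,2)) = 66096459/262144 ≈ 252.1380.


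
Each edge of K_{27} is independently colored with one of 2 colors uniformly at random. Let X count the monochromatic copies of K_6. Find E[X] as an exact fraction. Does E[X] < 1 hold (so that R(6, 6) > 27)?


E[X] = C(27, 6) · 2^{1 − 15} = 296010 · 2^{−14} = 296010/16384.
As a reduced fraction: E[X] = 148005/8192 ≈ 18.06702.
Is E[X] < 1? NO.
Since E[X] ≥ 1, the first-moment bound is inconclusive at n = 27; it does NOT by itself certify R(6, 6) > 27.

E[X] = 148005/8192 ≈ 18.06702; E[X] ≥ 1; first-moment method inconclusive here.


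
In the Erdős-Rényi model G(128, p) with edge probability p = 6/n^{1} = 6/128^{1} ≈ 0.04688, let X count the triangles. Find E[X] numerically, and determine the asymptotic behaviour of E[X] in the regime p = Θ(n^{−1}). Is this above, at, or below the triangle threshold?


Number of potential triangles: C(128, 3) = 341376.
Each occurs with probability p³ ≈ (0.04688)³ ≈ 1.029968e-04.
By linearity: E[X] = C(128, 3)·p³ ≈ 341376 · 1.029968e-04 ≈ 35.1606.
Here α = 1, so p = 6/n is exactly at the triangle threshold p ~ 1/n. Asymptotically E[X] → c³/6 = 6³/6 = 36 ≈ 36.0000, a bounded constant. In this regime the triangle count is asymptotically Poisson(c³/6).

E[X] ≈ 35.1606; in regime p = Θ(1/n^{1}) E[X] stays bounded (at the triangle threshold p ~ 1/n).


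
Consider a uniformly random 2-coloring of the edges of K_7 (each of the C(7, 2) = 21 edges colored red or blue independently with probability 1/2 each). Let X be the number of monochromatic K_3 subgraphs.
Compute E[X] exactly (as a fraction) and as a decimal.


Let X = Σ_S X_S over the C(7, 3) = 35 subsets S of size 3, where X_S = 1 if the K_3 on S is monochromatic.
For a fixed S, the K_3 on S has C(3, 2) = 3 edges. P[all 3 edges red] = (1/2)^3, and likewise for blue, so P[monochromatic] = 2·(1/2)^3 = 2^{1 − 3} = 1/4.
Summing: E[X] = C(7, 3) · 2^{1 − 3} = 35 · 1/4 = 35/4.
Numerically: E[X] ≈ 8.7500.

E[X] = C(7,3)·2^(1−C(3,2)) = 35/4 ≈ 8.7500.


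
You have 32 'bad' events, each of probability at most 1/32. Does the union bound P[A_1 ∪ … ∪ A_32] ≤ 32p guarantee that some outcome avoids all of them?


Union bound: P[∪_{i=1}^{32} A_i] ≤ Σ_i P[A_i] ≤ 32·p = 32·(1/32) = 1.
Numerically: 1 ≈ 1.000000.
Is 1 < 1? NO.
Since the bound 1 is ≥ 1, the union bound is uninformative here; it does NOT by itself certify existence.

32·p = 1 ≈ 1.000000; existence NOT certified by the union bound.


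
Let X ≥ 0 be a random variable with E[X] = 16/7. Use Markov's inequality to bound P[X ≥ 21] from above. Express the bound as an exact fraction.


μ = E[X] = 16/7, a = 21.
Markov: P[X ≥ 21] ≤ μ/a = (16/7)/21 = 16/147.
Numerically: ≈ 0.1088.
(Since a = 21 > μ = 2.2857, the bound 16/147 is < 1 and informative.)

P[X ≥ 21] ≤ 16/147 ≈ 0.1088.


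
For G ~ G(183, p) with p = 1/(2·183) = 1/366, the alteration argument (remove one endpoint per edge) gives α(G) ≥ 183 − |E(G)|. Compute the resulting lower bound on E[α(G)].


E[|E(G)|] = C(183, 2)·p = 16653 · (1/366) = 91/2.
E[α(G)] ≥ n − E[|E(G)|] = 183 − 91/2 = 275/2.
Numerically: ≈ 137.5000.
(This is only a lower bound; the true E[α(G)] may be larger.)

E[α(G)] ≥ 275/2 ≈ 137.5000.


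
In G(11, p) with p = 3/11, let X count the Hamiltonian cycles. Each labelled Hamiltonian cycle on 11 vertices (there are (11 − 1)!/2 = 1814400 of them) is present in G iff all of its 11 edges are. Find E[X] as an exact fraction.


K_11 has (11 − 1)!/2 = 1814400 labelled Hamiltonian cycles.
For each such Hamiltonian cycle H, let X_H = 1 if all 11 edges of H are present in G. Then P[X_H = 1] = p^{11} = (3/11)^{11} = 177147/285311670611.
By linearity: E[X] = Σ_H E[X_H] = 1814400 · p^{11} = 1814400 · 177147/285311670611 = 321415516800/285311670611.
Numerically: E[X] ≈ 1.12654.

E[X] = 1814400 · (3/11)^{11} = 321415516800/285311670611 ≈ 1.12654.


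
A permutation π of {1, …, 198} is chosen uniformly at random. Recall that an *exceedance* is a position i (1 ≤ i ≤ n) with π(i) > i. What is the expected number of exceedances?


Write X = Σ_{i=1}^{198} X_i, where X_i = 1_{π(i) > i}.
For each fixed i, π(i) is uniform over {1, …, 198} (marginal of a uniform permutation), so P[π(i) > i] = (n − i)/n. Summing: Σ_{i=1}^{198} (n − i)/n = (0 + 1 + … + 197)/198 = 198(198 − 1)/(2·198) = (198 − 1)/2.
Hence E[X] = Σ_{i=1}^{198} (198 − i)/198 = 197/2 ≈ 98.500000.

E[X] = 197/2 = 98.500000.


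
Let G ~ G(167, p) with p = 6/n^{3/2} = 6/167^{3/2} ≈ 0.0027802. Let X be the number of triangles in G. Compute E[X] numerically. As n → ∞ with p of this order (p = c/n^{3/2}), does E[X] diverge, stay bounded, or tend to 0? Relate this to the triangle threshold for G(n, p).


Number of potential triangles: C(167, 3) = 762355.
Each occurs with probability p³ ≈ (0.0027802)³ ≈ 2.1489664e-08.
By linearity: E[X] = C(167, 3)·p³ ≈ 762355 · 2.1489664e-08 ≈ 0.01638.
Since α = 3/2 > 1, p = c/n^{3/2} = o(1/n) is below the triangle threshold p ~ 1/n. Asymptotically E[X] ~ (c³/6)·n^{3(1−α)} = (6³/6)·n^{-1.5} → 0, so by Markov's inequality G has no triangles w.h.p.

E[X] ≈ 0.01638; in regime p = Θ(1/n^{3/2}) E[X] tends to 0 (below the triangle threshold p ~ 1/n).


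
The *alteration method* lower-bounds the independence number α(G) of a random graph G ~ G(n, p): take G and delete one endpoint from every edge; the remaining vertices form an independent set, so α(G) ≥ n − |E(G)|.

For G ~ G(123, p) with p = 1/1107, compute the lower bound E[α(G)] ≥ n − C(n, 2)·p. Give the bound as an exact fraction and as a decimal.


E[|E(G)|] = C(123, 2)·p = 7503 · (1/1107) = 61/9.
E[α(G)] ≥ n − E[|E(G)|] = 123 − 61/9 = 1046/9.
Numerically: ≈ 116.2222.
(This is only a lower bound; the true E[α(G)] may be larger.)

E[α(G)] ≥ 1046/9 ≈ 116.2222.


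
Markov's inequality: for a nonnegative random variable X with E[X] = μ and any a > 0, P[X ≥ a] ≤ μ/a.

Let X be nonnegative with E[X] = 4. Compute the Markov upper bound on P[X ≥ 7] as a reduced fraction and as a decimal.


μ = E[X] = 4, a = 7.
Markov: P[X ≥ 7] ≤ μ/a = (4)/7 = 4/7.
Numerically: ≈ 0.5714.
(Since a = 7 > μ = 4.0000, the bound 4/7 is < 1 and informative.)

P[X ≥ 7] ≤ 4/7 ≈ 0.5714.


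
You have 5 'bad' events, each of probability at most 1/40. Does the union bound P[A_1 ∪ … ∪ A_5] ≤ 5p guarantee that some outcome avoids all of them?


Union bound: P[∪_{i=1}^{5} A_i] ≤ Σ_i P[A_i] ≤ 5·p = 5·(1/40) = 1/8.
Numerically: 1/8 ≈ 0.125000.
Is 1/8 < 1? YES.
Since P[∪ A_i] ≤ 1/8 < 1, the complement has P[∩ A_i^c] ≥ 1 − 1/8 = 7/8 > 0, so some outcome avoids every A_i.

5·p = 1/8 ≈ 0.125000; existence CERTIFIED by the union bound.


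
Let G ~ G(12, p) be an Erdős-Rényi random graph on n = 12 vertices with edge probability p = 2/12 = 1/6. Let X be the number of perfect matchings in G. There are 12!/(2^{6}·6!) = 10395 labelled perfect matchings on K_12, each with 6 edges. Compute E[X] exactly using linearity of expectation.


K_12 has 12!/(2^{6}·6!) = 10395 labelled perfect matchings.
For each such perfect matching H, let X_H = 1 if all 6 edges of H are present in G. Then P[X_H = 1] = p^{6} = (1/6)^{6} = 1/46656.
By linearity: E[X] = Σ_H E[X_H] = 10395 · p^{6} = 10395 · 1/46656 = 385/1728.
Numerically: E[X] ≈ 0.2228.

E[X] = 10395 · (1/6)^{6} = 385/1728 ≈ 0.2228.


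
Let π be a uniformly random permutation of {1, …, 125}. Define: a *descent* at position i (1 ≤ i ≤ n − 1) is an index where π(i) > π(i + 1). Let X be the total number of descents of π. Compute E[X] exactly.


Write X = Σ X_I over i = 1, …, 124, with X_I the indicator of one descent.
There are 124 indicators.
For each fixed i, the pair (π(i), π(i+1)) is a uniformly random ordered pair of distinct values from {1, …, 125}; by symmetry P[π(i) > π(i+1)] = 1/2.
By linearity: E[X] = 124 · (1/2) = (125 − 1) · (1/2) = 62 ≈ 62.000000.

E[X] = 62 = 62.000000.


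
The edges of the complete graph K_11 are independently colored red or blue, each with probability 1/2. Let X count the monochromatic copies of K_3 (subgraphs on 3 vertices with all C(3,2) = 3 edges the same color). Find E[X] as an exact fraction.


Let X = Σ_S X_S over the C(11, 3) = 165 subsets S of size 3, where X_S = 1 if the K_3 on S is monochromatic.
For a fixed S, the K_3 on S has C(3, 2) = 3 edges. P[all 3 edges red] = (1/2)^3, and likewise for blue, so P[monochromatic] = 2·(1/2)^3 = 2^{1 − 3} = 1/4.
By linearity: E[X] = C(11, 3) · 2^{1 − 3} = 165 · 1/4 = 165/4.
Numerically: E[X] ≈ 41.250.

E[X] = C(11,3)·2^(1−C(3,2)) = 165/4 ≈ 41.250.


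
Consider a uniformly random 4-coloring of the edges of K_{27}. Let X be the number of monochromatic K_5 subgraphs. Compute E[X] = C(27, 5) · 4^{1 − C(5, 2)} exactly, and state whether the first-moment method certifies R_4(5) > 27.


E[X] = C(27, 5) · 4^{1 − 10} = 80730 · 4^{−9} = 80730/262144.
As a reduced fraction: E[X] = 40365/131072 ≈ 0.307961.
Is E[X] < 1? YES.
Since E[X] < 1, there exists a 4-coloring of K_{27} with no monochromatic K_5; hence R_4(5) > 27.

E[X] = 40365/131072 ≈ 0.307961; E[X] < 1, so R_4(5) > 27.


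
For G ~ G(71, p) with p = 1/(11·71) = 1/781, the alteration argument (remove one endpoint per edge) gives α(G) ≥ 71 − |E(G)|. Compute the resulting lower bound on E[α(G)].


E[|E(G)|] = C(71, 2)·p = 2485 · (1/781) = 35/11.
E[α(G)] ≥ n − E[|E(G)|] = 71 − 35/11 = 746/11.
Numerically: ≈ 67.818182.
(This is only a lower bound; the true E[α(G)] may be larger.)

E[α(G)] ≥ 746/11 ≈ 67.818182.


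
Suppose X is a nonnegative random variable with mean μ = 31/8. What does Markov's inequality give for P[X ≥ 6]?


μ = E[X] = 31/8, a = 6.
Markov: P[X ≥ 6] ≤ μ/a = (31/8)/6 = 31/48.
Numerically: ≈ 0.6458.
(Since a = 6 > μ = 3.8750, the bound 31/48 is < 1 and informative.)

P[X ≥ 6] ≤ 31/48 ≈ 0.6458.


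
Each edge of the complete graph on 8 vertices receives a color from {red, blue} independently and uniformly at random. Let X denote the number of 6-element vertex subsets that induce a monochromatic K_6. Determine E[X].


Let X = Σ_S X_S over the C(8, 6) = 28 subsets S of size 6, where X_S = 1 if the K_6 on S is monochromatic.
For a fixed S, the K_6 on S has C(6, 2) = 15 edges. P[all 15 edges red] = (1/2)^15, and likewise for blue, so P[monochromatic] = 2·(1/2)^15 = 2^{1 − 15} = 1/16384.
By linearity of expectation: E[X] = C(8, 6) · 2^{1 − 15} = 28 · 1/16384 = 7/4096.
Numerically: E[X] ≈ 0.002.

E[X] = C(8,6)·2^(1−C(6,2)) = 7/4096 ≈ 0.002.


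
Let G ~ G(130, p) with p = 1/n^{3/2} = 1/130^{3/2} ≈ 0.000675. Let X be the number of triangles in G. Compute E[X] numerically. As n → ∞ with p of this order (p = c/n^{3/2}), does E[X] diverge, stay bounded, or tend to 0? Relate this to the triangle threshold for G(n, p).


Number of potential triangles: C(130, 3) = 357760.
Each occurs with probability p³ ≈ (0.000675)³ ≈ 3.07082e-10.
By linearity: E[X] = C(130, 3)·p³ ≈ 357760 · 3.07082e-10 ≈ 0.000.
Since α = 3/2 > 1, p = c/n^{3/2} = o(1/n) is below the triangle threshold p ~ 1/n. Asymptotically E[X] ~ (c³/6)·n^{3(1−α)} = (1³/6)·n^{-1.5} → 0, so by Markov's inequality G has no triangles w.h.p.

E[X] ≈ 0.000; in regime p = Θ(1/n^{3/2}) E[X] tends to 0 (below the triangle threshold p ~ 1/n).
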